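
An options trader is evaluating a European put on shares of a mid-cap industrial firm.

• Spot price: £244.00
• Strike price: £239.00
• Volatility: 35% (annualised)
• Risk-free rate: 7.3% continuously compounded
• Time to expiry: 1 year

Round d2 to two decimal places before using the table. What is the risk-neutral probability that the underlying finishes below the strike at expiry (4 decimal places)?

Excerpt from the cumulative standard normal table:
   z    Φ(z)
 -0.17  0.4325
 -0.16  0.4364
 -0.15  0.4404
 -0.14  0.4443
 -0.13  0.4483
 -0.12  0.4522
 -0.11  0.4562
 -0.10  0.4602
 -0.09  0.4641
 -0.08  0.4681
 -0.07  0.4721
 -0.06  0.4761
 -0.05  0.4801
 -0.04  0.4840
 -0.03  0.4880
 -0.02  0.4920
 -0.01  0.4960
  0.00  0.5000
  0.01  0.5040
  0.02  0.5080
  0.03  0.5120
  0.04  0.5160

0.4641

σ√T = 0.35·√1 = 0.3500
d₁ = [ln(244/239) + (0.073 + ½·0.35²)·1] / (σ√T) = (0.0207 + 0.1342) / 0.3500 = 0.4427 ⇒ 0.44
d₂ = 0.4427 − 0.3500 = 0.0927 ⇒ 0.09
Pr(exercise) under Q = N(−d₂) = N(-0.09) = 0.4641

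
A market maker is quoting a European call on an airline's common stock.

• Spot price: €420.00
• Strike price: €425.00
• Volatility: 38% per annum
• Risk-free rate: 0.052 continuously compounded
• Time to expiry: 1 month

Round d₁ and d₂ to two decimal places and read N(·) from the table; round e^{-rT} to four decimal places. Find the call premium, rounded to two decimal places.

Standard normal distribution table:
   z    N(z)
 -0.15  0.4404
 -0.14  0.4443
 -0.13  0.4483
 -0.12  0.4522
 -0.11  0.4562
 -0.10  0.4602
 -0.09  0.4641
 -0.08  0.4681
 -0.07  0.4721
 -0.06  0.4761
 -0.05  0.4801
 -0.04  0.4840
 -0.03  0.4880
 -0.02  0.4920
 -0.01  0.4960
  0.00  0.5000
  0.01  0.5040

€16.96

T = 0.08333;  σ√T = 0.1097
d₁ = [ln(420/425) + (0.052 + ½·0.38²)·0.08333] / (σ√T) = (-0.0118 + 0.0103) / 0.1097 = -0.0135 which rounds to -0.01
d₂ = -0.0135 − 0.1097 = -0.1232 which rounds to -0.12
exp(−rT) = exp(−0.052·0.08333) = 0.9957
C = 420·N(-0.01) − 425·0.9957·N(-0.12) = 420·0.4960 − 425·0.9957·0.4522 = 208.3200 − 191.3586 = 16.9614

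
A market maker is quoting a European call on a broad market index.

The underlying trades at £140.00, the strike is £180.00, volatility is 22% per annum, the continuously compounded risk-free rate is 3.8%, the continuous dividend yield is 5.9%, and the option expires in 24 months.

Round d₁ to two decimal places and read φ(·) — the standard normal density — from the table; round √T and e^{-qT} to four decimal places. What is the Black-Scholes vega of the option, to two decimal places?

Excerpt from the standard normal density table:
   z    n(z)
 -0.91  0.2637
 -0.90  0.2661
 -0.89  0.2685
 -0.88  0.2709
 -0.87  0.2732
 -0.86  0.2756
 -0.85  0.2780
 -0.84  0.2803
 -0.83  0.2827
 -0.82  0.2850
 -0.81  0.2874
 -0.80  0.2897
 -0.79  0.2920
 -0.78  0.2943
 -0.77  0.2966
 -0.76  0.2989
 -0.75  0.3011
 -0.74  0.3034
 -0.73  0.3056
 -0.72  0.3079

51.38

σ√T = 0.22·√2 = 0.3111
ln(S/K) + (r − q + σ²/2)T = ln(140/180) + (0.038 − 0.059 + 0.22²/2)·2 = -0.2513 + 0.0064 = -0.2449
d₁ = -0.2449 / 0.3111 = -0.7872 which rounds to -0.79
√T = √2 = 1.4142
φ(d₁) = φ(-0.79) = 0.2920
e^(−qT) = e^(−0.059·2) = 0.8887
vega = S·e^(−qT)·φ(d₁)·√T = 140·0.8887·0.2920·1.4142 = 51.3780
(Vega is the same for a European call and put with the same parameters.)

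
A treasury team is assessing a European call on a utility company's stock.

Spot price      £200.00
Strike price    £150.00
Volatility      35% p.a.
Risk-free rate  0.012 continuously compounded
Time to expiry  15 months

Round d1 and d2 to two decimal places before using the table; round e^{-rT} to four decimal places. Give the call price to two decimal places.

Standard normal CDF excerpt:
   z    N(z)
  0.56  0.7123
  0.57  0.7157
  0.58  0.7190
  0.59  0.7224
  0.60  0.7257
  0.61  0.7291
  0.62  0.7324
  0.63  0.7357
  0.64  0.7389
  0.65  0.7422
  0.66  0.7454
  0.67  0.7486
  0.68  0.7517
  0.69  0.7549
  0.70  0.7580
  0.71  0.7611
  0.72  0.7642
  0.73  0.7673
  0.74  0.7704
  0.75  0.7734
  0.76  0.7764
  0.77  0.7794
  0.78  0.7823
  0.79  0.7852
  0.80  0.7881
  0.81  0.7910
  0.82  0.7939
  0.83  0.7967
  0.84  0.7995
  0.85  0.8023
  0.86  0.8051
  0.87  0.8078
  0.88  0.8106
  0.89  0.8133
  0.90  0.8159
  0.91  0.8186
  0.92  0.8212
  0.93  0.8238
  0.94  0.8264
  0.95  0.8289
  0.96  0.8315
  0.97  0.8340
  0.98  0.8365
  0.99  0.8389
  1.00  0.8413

σ√T = 0.35·√1.25 = 0.3913
d₁ = [ln(200/150) + (0.012 + 0.35²/2)·1.25] / 0.3913 = [0.2877 + 0.0916] / 0.3913 = 0.9692 → 0.97
d₂ = d₁ − σ√T = 0.9692 − 0.3913 = 0.5778 → 0.58
exp(−rT) = exp(−0.012·1.25) = 0.9851
N(d₁) = N(0.97) = 0.8340;  N(d₂) = N(0.58) = 0.7190
C = 200·0.8340 − 150·0.9851·0.7190 = 166.8000 − 106.2430 = 60.5570

£60.56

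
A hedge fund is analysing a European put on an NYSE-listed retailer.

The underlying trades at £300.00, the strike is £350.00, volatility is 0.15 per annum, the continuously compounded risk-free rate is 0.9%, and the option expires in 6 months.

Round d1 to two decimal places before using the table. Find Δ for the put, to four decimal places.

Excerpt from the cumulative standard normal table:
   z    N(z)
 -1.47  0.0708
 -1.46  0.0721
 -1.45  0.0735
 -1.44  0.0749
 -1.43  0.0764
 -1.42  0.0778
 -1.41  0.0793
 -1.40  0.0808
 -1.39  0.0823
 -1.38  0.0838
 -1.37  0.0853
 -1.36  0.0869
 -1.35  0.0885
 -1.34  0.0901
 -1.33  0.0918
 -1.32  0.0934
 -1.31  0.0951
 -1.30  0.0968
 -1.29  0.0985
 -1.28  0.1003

T = 0.5;  σ√T = 0.1061
d₁ = [ln(300/350) + (0.009 + 0.15²/2)·0.5] / 0.1061 = [-0.1542 + 0.0101] / 0.1061 = -1.3579 which rounds to -1.36
N(d₁) = N(-1.36) = 0.0869
Δ_put = N(d₁) − 1 = 0.0869 − 1 = -0.9131

-0.9131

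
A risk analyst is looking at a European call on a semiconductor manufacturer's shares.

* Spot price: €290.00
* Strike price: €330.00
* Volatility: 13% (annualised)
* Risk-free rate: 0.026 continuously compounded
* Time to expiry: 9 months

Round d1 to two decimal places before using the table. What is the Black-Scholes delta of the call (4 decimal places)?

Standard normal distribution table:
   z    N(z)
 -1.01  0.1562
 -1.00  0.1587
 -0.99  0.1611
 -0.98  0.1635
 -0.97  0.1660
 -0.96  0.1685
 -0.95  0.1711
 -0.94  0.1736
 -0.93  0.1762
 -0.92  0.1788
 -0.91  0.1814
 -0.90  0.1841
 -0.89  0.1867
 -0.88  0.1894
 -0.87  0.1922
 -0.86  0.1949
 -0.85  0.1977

0.1788

σ√T = 0.13·√0.75 = 0.1126
d₁ = [ln(290/330) + (0.026 + 0.13²/2)·0.75] / 0.1126 = [-0.1292 + 0.0258] / 0.1126 = -0.9182 → -0.92
N(d₁) = N(-0.92) = 0.1788
Δ_call = N(d₁) = 0.1788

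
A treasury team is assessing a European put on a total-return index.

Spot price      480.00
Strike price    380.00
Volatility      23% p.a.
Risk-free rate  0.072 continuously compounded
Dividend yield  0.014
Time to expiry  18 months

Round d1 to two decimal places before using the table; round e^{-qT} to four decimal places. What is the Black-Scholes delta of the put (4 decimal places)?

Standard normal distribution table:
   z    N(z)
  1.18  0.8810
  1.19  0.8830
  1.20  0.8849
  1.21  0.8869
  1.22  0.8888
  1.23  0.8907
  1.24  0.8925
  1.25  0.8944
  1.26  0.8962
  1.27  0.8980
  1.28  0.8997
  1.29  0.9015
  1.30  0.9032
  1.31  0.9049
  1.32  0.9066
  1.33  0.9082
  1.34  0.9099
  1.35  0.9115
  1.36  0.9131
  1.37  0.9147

-0.0982

T = 1.5;  σ√T = 0.2817
ln(S/K) + (r − q + σ²/2)T = ln(480/380) + (0.072 − 0.014 + 0.23²/2)·1.5 = 0.2336 + 0.1267 = 0.3603
d₁ = 0.3603 / 0.2817 = 1.2790 ≈ 1.28
N(d₁) = N(1.28) = 0.8997
Δ_put = exp(−qT)·(N(d₁) − 1) = 0.9792·(0.8997 − 1) = -0.0982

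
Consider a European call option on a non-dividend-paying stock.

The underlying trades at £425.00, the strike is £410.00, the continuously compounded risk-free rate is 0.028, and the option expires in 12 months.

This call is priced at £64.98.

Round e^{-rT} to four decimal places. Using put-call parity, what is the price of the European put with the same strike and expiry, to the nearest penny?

e^(−rT) = e^(−0.028·1) = 0.9724
Put-call parity: C − P = S − K·e^(−rT) = 425 − 410·0.9724 = 425 − 398.6840 = 26.3160
P = C − (C − P) = 64.98 − (26.3160) = 38.6640

£38.66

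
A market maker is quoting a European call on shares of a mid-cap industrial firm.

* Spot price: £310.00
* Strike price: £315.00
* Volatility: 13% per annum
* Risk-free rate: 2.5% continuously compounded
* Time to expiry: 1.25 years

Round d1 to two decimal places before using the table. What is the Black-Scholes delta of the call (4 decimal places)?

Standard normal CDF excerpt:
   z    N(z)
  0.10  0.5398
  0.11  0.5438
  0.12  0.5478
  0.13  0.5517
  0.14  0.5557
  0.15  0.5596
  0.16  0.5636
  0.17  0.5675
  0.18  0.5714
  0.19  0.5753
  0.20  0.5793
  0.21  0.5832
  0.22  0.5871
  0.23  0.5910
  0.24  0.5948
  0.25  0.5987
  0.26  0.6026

σ√T = 0.13·√1.25 = 0.1453
d₁ = [ln(310/315) + (0.025 + 0.13²/2)·1.25] / 0.1453 = [-0.0160 + 0.0418] / 0.1453 = 0.1776 → 0.18
N(d₁) = N(0.18) = 0.5714
Δ_call = N(d₁) = 0.5714

0.5714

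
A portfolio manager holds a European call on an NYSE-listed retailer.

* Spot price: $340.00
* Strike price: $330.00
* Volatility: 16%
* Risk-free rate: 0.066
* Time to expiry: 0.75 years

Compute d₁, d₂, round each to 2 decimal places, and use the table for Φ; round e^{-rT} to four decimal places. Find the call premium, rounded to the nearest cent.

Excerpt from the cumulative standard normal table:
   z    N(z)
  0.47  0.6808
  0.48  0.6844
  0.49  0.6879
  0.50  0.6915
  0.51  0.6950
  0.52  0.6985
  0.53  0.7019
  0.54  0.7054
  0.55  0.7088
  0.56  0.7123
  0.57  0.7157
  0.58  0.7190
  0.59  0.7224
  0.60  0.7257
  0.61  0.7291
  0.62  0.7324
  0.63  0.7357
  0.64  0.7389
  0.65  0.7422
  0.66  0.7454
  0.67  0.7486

T = 0.75;  σ√T = 0.1386
d₁ = [ln(340/330) + (0.066 + 0.16²/2)·0.75] / 0.1386 = [0.0299 + 0.0591] / 0.1386 = 0.6420 ⇒ 0.64
d₂ = d₁ − σ√T = 0.6420 − 0.1386 = 0.5034 ⇒ 0.50
exp(−rT) = exp(−0.066·0.75) = 0.9517
N(d₁) = N(0.64) = 0.7389;  N(d₂) = N(0.50) = 0.6915
C = 340·0.7389 − 330·0.9517·0.6915 = 251.2260 − 217.1732 = 34.0528

$34.05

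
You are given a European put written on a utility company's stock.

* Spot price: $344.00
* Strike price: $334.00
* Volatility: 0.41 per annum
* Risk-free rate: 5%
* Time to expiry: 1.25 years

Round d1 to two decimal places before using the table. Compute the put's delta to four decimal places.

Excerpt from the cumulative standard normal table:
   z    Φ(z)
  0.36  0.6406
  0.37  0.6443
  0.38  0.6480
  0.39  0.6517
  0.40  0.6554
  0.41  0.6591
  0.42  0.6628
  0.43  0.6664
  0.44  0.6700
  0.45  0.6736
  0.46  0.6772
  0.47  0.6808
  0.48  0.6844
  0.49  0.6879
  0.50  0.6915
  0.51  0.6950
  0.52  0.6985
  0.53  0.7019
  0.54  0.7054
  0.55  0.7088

T = 1.25;  σ√T = 0.4584
d₁ = [ln(344/334) + (0.05 + ½·0.41²)·1.25] / (σ√T) = (0.0295 + 0.1676) / 0.4584 = 0.4299 ⇒ 0.43
N(d₁) = N(0.43) = 0.6664
Δ_put = N(d₁) − 1 = 0.6664 − 1 = -0.3336

-0.3336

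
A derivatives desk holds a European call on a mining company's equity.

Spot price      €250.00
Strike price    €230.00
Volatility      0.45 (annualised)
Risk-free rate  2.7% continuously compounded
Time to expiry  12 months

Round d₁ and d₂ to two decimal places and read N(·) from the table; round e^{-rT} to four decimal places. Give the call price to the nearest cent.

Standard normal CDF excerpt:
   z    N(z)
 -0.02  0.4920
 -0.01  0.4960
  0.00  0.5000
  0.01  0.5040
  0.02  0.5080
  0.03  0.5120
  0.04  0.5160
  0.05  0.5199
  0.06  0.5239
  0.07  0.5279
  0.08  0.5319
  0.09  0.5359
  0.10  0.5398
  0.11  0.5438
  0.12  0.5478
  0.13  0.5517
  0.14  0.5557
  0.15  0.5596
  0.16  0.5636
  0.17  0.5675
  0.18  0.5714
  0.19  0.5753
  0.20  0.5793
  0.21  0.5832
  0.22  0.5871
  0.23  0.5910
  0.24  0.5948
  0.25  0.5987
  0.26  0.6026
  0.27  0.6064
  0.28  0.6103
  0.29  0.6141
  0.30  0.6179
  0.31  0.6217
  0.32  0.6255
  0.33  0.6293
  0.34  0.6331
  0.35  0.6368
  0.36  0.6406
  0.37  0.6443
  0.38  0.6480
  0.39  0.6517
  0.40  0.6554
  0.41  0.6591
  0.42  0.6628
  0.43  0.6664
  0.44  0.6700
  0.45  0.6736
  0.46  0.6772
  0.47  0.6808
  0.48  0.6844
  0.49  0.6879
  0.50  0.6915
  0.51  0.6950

€56.47

T = 1;  σ√T = 0.4500
d₁ = [ln(250/230) + (0.027 + 0.45²/2)·1] / 0.4500 = [0.0834 + 0.1283] / 0.4500 = 0.4703 → 0.47
d₂ = d₁ − σ√T = 0.4703 − 0.4500 = 0.0203 → 0.02
e^(−rT) = e^(−0.027·1) = 0.9734
C = 250·N(0.47) − 230·0.9734·N(0.02) = 250·0.6808 − 230·0.9734·0.5080 = 170.2000 − 113.7321 = 56.4679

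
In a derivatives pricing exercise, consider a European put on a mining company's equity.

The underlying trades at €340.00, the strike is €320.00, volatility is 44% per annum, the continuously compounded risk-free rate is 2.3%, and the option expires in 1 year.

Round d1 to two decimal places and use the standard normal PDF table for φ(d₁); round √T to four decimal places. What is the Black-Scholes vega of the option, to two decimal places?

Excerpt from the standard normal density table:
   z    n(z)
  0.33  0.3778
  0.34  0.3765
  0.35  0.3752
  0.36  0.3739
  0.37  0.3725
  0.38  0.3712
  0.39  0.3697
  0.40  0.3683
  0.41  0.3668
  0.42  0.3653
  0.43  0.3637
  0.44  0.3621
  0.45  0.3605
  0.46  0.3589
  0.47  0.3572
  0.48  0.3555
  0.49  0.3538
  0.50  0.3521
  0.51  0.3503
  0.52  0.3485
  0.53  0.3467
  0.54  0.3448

124.71

σ√T = 0.44·√1 = 0.4400
d₁ = [ln(340/320) + (0.023 + 0.44²/2)·1] / 0.4400 = [0.0606 + 0.1198] / 0.4400 = 0.4101 ⇒ 0.41
√T = √1 = 1.0000
φ(d₁) = φ(0.41) = 0.3668
vega = S·φ(d₁)·√T = 340·0.3668·1.0000 = 124.7120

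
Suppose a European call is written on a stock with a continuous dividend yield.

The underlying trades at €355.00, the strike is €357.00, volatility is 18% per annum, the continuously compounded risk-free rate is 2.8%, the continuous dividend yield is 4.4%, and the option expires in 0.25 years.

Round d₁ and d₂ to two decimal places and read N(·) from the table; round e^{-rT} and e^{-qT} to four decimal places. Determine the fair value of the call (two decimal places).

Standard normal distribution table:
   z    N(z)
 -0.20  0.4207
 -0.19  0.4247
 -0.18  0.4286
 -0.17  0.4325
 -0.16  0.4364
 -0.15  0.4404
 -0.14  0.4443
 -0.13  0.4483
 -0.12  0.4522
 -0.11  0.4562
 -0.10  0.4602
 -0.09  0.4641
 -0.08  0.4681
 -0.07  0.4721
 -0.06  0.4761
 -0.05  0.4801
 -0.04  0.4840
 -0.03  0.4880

σ√T = 0.18·√0.25 = 0.0900
ln(S/K) + (r − q + σ²/2)T = ln(355/357) + (0.028 − 0.044 + 0.18²/2)·0.25 = -0.0056 + 0.0001 = -0.0056
d₁ = -0.0056 / 0.0900 = -0.0619 which rounds to -0.06
d₂ = d₁ − σ√T = -0.0619 − 0.0900 = -0.1519 which rounds to -0.15
exp(−qT) = exp(−0.044·0.25) = 0.9891;  exp(−rT) = exp(−0.028·0.25) = 0.9930
C = 355·0.9891·N(-0.06) − 357·0.9930·N(-0.15) = 355·0.9891·0.4761 − 357·0.9930·0.4404 = 167.1732 − 156.1222 = 11.0510

€11.05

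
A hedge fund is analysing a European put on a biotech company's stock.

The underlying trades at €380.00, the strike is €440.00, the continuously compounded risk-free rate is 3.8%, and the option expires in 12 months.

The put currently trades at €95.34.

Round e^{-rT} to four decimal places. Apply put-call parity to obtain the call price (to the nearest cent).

e^(−rT) = e^(−0.038·1) = 0.9627
Put-call parity: C − P = S − K·e^(−rT) = 380 − 440·0.9627 = 380 − 423.5880 = -43.5880
C = P + (C − P) = 95.34 + (-43.5880) = 51.7520

€51.75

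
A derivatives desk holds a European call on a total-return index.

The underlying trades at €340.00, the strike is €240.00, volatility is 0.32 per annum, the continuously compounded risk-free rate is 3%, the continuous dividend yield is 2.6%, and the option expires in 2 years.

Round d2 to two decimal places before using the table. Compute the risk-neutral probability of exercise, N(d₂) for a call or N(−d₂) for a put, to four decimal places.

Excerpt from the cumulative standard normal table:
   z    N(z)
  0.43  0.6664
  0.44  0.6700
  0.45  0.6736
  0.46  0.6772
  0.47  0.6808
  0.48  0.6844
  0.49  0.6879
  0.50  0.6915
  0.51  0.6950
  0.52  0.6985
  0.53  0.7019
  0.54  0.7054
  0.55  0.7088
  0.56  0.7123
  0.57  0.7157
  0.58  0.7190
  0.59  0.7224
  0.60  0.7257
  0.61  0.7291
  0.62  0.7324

0.7123

T = 2;  σ√T = 0.4525
d₁ = [ln(340/240) + (0.03 − 0.026 + 0.32²/2)·2] / 0.4525 = [0.3483 + 0.1104] / 0.4525 = 1.0136 → 1.01
d₂ = d₁ − σ√T = 1.0136 − 0.4525 = 0.5611 → 0.56
Pr(exercise) under Q = N(d₂) = 0.7123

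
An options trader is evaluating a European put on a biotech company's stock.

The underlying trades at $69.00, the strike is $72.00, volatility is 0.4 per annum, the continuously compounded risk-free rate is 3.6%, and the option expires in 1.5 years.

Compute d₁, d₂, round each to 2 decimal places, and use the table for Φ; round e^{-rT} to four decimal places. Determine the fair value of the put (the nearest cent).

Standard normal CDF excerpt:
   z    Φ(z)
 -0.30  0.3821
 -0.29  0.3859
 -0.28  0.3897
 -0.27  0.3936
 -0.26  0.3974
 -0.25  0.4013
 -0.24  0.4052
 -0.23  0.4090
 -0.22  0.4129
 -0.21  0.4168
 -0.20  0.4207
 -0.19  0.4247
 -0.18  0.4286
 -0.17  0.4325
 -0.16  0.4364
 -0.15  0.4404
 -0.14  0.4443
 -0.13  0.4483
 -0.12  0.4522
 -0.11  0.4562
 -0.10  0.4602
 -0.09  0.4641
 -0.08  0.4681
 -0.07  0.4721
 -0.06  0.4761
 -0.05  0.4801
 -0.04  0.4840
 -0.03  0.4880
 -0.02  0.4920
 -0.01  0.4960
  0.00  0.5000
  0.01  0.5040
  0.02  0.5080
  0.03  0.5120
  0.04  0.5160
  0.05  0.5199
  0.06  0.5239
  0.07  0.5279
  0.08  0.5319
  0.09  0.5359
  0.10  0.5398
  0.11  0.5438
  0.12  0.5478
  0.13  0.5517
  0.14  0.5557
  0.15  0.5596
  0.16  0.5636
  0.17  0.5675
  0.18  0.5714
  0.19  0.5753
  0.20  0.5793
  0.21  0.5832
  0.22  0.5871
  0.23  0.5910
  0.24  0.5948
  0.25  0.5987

$12.89

σ√T = 0.4 × 1.2247 = 0.4899
d₁ = [ln(69/72) + (0.036 + 0.4²/2)·1.5] / 0.4899 = [-0.0426 + 0.1740] / 0.4899 = 0.2683 which rounds to 0.27
d₂ = d₁ − σ√T = 0.2683 − 0.4899 = -0.2216 which rounds to -0.22
e^(−rT) = e^(−0.036·1.5) = 0.9474
N(−d₂) = N(0.22) = 0.5871;  N(−d₁) = N(-0.27) = 0.3936
P = 72·0.9474·0.5871 − 69·0.3936 = 40.0477 − 27.1584 = 12.8893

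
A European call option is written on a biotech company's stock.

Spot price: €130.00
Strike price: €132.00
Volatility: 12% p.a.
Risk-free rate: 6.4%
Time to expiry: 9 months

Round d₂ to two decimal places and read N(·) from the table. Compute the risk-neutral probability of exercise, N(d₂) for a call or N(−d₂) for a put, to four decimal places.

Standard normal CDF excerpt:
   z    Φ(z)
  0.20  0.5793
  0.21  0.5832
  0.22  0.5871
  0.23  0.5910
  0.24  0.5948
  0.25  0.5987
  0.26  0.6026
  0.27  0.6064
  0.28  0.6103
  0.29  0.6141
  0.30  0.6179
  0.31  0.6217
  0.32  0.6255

T = 0.75;  σ√T = 0.1039
ln(S/K) + (r + σ²/2)T = ln(130/132) + (0.064 + 0.12²/2)·0.75 = -0.0153 + 0.0534 = 0.0381
d₁ = 0.0381 / 0.1039 = 0.3669 which rounds to 0.37
d₂ = d₁ − σ√T = 0.3669 − 0.1039 = 0.2630 which rounds to 0.26
Risk-neutral Pr[S_T > K] = N(d₂) = N(0.26) = 0.6026

0.6026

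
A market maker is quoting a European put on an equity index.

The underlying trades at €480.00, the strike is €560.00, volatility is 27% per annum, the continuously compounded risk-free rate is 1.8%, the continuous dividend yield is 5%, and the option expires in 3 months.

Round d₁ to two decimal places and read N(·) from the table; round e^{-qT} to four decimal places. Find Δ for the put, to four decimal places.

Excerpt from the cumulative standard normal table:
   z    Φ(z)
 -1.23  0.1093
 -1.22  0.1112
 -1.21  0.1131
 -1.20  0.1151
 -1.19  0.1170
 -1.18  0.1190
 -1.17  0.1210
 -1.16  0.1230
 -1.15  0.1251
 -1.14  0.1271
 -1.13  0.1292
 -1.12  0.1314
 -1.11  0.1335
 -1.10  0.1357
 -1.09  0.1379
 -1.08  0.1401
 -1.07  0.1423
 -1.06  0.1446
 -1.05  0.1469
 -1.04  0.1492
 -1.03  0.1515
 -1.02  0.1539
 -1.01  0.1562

-0.8600

σ√T = 0.27·√0.25 = 0.1350
ln(S/K) + (r − q + σ²/2)T = ln(480/560) + (0.018 − 0.05 + 0.27²/2)·0.25 = -0.1542 + 0.0011 = -0.1530
d₁ = -0.1530 / 0.1350 = -1.1336 which rounds to -1.13
N(d₁) = N(-1.13) = 0.1292
Δ_put = e^(−qT)·(N(d₁) − 1) = 0.9876·(0.1292 − 1) = -0.8600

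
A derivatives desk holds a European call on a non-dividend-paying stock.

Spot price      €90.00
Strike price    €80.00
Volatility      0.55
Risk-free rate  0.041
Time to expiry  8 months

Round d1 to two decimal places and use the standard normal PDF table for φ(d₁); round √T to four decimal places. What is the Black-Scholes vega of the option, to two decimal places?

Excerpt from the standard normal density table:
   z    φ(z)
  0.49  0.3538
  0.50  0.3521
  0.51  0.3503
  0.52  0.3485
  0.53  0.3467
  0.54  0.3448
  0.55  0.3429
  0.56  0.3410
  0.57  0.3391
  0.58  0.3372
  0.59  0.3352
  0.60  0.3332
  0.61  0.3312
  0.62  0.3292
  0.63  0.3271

σ√T = 0.55 × 0.8165 = 0.4491
d₁ = [ln(90/80) + (0.041 + 0.55²/2)·0.6667] / 0.4491 = [0.1178 + 0.1282] / 0.4491 = 0.5477 which rounds to 0.55
√T = √0.6667 = 0.8165
φ(d₁) = φ(0.55) = 0.3429
vega = S·φ(d₁)·√T = 90·0.3429·0.8165 = 25.1980

25.20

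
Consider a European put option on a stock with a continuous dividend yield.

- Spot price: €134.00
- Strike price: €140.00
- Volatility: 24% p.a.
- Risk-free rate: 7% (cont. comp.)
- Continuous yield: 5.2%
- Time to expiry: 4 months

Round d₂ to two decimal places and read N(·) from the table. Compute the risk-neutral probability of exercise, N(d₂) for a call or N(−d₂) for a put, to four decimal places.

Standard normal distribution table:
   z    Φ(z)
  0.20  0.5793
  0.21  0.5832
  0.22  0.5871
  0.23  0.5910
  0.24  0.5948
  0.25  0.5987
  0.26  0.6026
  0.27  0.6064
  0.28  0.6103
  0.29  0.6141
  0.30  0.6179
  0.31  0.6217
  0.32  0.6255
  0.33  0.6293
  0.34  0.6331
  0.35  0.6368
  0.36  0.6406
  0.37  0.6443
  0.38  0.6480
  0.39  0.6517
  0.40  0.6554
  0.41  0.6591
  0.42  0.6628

T = 0.3333;  σ√T = 0.1386
ln(S/K) + (r − q + σ²/2)T = ln(134/140) + (0.07 − 0.052 + 0.24²/2)·0.3333 = -0.0438 + 0.0156 = -0.0282
d₁ = -0.0282 / 0.1386 = -0.2035 → -0.20
d₂ = d₁ − σ√T = -0.2035 − 0.1386 = -0.3421 → -0.34
Risk-neutral Pr[S_T < K] = N(−d₂) = N(0.34) = 0.6331

0.6331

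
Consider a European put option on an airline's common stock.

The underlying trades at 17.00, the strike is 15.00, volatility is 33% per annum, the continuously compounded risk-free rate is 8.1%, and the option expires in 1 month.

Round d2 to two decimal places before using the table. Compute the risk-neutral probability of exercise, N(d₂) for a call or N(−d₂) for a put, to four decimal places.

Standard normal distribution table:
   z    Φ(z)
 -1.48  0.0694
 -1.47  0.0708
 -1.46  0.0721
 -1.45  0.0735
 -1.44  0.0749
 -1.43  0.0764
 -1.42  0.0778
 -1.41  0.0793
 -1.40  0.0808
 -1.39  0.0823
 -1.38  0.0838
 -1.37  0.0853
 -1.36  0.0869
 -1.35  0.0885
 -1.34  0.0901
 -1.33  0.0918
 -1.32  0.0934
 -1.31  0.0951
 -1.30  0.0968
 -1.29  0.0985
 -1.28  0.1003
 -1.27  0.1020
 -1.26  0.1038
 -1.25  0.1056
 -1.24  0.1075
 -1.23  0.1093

0.0901

σ√T = 0.33 × 0.2887 = 0.0953
d₁ = [ln(17/15) + (0.081 + 0.33²/2)·0.08333] / 0.0953 = [0.1252 + 0.0113] / 0.0953 = 1.4324 ≈ 1.43
d₂ = d₁ − σ√T = 1.4324 − 0.0953 = 1.3371 ≈ 1.34
Risk-neutral Pr[S_T < K] = N(−d₂) = N(-1.34) = 0.0901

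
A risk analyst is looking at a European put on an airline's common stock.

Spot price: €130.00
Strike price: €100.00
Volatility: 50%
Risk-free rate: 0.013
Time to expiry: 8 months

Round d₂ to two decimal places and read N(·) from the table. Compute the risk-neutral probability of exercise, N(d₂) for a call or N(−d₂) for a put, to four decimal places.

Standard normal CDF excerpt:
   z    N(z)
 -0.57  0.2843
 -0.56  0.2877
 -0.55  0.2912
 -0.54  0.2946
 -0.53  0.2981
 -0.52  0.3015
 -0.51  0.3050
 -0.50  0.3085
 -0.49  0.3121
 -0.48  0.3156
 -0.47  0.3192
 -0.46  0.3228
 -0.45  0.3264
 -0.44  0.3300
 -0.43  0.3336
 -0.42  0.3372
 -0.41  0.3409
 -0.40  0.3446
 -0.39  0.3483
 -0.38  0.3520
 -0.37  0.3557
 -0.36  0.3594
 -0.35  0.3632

σ√T = 0.5·√0.6667 = 0.4082
d₁ = [ln(130/100) + (0.013 + ½·0.5²)·0.6667] / (σ√T) = (0.2624 + 0.0920) / 0.4082 = 0.8680 ⇒ 0.87
d₂ = 0.8680 − 0.4082 = 0.4598 ⇒ 0.46
Pr(exercise) under Q = N(−d₂) = N(-0.46) = 0.3228

0.3228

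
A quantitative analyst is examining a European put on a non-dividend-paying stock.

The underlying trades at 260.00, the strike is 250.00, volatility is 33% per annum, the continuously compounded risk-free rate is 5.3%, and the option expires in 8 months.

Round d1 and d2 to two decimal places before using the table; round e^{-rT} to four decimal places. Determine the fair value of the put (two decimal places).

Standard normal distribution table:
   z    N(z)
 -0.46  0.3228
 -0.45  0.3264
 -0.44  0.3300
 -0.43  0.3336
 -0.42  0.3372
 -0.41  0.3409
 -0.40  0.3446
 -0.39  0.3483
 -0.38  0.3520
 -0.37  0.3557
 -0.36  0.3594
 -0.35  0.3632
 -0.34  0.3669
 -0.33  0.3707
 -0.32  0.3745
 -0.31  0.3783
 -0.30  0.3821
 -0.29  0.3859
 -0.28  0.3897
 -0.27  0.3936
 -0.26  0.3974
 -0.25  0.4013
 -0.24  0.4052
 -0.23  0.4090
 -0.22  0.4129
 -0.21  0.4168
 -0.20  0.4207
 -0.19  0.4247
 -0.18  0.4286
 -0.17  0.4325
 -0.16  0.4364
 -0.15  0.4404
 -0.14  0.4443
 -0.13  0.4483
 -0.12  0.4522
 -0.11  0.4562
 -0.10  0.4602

σ√T = 0.33·√0.6667 = 0.2694
d₁ = [ln(260/250) + (0.053 + 0.33²/2)·0.6667] / 0.2694 = [0.0392 + 0.0716] / 0.2694 = 0.4114 which rounds to 0.41
d₂ = d₁ − σ√T = 0.4114 − 0.2694 = 0.1420 which rounds to 0.14
exp(−rT) = exp(−0.053·0.6667) = 0.9653
P = 250·0.9653·N(-0.14) − 260·N(-0.41) = 250·0.9653·0.4443 − 260·0.3409 = 107.2207 − 88.6340 = 18.5867

18.59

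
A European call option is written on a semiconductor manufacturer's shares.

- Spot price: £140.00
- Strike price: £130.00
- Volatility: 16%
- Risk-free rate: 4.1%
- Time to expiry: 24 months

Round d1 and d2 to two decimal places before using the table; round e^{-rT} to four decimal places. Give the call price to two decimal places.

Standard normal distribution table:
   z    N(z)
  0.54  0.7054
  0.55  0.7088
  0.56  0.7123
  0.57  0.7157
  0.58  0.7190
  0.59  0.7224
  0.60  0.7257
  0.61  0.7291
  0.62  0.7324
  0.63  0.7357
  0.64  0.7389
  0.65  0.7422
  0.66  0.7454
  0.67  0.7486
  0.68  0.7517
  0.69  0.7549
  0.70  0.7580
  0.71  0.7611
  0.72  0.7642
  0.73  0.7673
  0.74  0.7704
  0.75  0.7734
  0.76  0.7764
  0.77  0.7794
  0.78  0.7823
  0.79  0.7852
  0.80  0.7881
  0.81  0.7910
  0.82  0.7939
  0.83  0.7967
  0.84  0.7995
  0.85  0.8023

£24.22

σ√T = 0.16·√2 = 0.2263
d₁ = [ln(140/130) + (0.041 + 0.16²/2)·2] / 0.2263 = [0.0741 + 0.1076] / 0.2263 = 0.8030 ≈ 0.80
d₂ = d₁ − σ√T = 0.8030 − 0.2263 = 0.5768 ≈ 0.58
e^(−rT) = e^(−0.041·2) = 0.9213
N(d₁) = N(0.80) = 0.7881;  N(d₂) = N(0.58) = 0.7190
C = 140·0.7881 − 130·0.9213·0.7190 = 110.3340 − 86.1139 = 24.2201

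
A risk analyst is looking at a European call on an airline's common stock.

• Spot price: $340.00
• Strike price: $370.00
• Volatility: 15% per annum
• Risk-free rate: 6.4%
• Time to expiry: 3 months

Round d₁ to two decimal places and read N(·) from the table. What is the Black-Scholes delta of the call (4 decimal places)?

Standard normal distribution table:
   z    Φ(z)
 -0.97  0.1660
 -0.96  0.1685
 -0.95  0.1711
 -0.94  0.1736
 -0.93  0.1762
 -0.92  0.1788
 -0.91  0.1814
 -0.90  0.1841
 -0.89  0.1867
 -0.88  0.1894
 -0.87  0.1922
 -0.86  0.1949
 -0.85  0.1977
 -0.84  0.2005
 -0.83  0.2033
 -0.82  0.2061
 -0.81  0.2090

0.1894

σ√T = 0.15 × 0.5000 = 0.0750
d₁ = [ln(340/370) + (0.064 + 0.15²/2)·0.25] / 0.0750 = [-0.0846 + 0.0188] / 0.0750 = -0.8766 → -0.88
N(d₁) = N(-0.88) = 0.1894
Δ_call = N(d₁) = 0.1894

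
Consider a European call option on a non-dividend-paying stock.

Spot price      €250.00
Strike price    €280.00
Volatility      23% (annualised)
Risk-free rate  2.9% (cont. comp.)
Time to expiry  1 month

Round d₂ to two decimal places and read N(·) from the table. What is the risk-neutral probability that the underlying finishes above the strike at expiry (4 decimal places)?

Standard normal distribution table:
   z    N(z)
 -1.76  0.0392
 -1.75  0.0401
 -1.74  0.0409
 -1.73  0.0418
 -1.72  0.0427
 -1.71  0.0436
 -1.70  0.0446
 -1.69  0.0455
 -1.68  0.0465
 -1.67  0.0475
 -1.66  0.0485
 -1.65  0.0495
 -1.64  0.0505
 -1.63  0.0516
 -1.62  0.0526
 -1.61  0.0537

0.0446

σ√T = 0.23 × 0.2887 = 0.0664
d₁ = [ln(250/280) + (0.029 + 0.23²/2)·0.08333] / 0.0664 = [-0.1133 + 0.0046] / 0.0664 = -1.6373 which rounds to -1.64
d₂ = d₁ − σ√T = -1.6373 − 0.0664 = -1.7037 which rounds to -1.70
Risk-neutral Pr[S_T > K] = N(d₂) = N(-1.70) = 0.0446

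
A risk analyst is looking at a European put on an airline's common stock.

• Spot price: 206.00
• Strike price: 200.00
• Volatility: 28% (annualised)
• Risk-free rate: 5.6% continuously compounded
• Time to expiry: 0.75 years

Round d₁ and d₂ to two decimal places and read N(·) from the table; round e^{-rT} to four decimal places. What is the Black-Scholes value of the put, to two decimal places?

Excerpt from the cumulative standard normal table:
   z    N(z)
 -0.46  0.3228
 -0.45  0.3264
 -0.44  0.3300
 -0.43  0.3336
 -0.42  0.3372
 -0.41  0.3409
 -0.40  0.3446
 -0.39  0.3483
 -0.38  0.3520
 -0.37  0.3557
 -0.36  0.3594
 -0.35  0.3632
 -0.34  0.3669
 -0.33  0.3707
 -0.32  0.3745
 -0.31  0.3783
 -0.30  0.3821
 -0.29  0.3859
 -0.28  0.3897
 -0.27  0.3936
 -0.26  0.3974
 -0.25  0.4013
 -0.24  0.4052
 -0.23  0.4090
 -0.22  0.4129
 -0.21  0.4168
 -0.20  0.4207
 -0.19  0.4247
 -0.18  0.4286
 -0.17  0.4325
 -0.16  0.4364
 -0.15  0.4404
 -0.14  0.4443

13.48

T = 0.75;  σ√T = 0.2425
d₁ = [ln(206/200) + (0.056 + 0.28²/2)·0.75] / 0.2425 = [0.0296 + 0.0714] / 0.2425 = 0.4163 ⇒ 0.42
d₂ = d₁ − σ√T = 0.4163 − 0.2425 = 0.1739 ⇒ 0.17
exp(−rT) = exp(−0.056·0.75) = 0.9589
N(−d₂) = N(-0.17) = 0.4325;  N(−d₁) = N(-0.42) = 0.3372
P = 200·0.9589·0.4325 − 206·0.3372 = 82.9449 − 69.4632 = 13.4817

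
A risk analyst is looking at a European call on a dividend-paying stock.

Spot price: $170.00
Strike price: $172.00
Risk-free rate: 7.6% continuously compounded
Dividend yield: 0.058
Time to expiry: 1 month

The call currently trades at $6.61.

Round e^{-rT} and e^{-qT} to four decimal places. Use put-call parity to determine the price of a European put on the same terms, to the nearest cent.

$8.34

e^(−qT) = e^(−0.058·0.08333) = 0.9952;  e^(−rT) = e^(−0.076·0.08333) = 0.9937
Put-call parity: C − P = S·e^(−qT) − K·e^(−rT) = 170·0.9952 − 172·0.9937 = 169.1840 − 170.9164 = -1.7324
P = C − (C − P) = 6.61 − (-1.7324) = 8.3424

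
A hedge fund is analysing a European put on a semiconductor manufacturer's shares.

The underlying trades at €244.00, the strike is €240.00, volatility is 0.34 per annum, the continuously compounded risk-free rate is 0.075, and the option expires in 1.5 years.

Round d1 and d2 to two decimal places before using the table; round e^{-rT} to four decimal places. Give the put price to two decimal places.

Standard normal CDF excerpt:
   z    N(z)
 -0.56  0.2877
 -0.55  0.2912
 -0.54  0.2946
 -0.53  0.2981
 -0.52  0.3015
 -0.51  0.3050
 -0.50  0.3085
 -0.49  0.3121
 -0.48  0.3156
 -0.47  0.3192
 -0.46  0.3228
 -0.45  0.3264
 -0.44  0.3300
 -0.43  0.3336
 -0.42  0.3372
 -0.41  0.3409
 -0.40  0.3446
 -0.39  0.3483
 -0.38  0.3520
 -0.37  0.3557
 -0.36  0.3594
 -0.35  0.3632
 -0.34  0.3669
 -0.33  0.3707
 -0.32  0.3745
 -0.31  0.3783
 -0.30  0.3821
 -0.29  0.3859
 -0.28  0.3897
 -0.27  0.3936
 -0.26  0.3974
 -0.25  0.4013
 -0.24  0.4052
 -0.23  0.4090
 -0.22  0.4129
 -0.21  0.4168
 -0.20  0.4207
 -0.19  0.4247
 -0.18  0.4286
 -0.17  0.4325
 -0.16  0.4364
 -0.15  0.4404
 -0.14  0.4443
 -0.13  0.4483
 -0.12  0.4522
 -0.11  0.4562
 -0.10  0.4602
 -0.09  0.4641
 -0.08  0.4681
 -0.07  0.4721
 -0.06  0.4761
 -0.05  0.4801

€25.13

σ√T = 0.34·√1.5 = 0.4164
ln(S/K) + (r + σ²/2)T = ln(244/240) + (0.075 + 0.34²/2)·1.5 = 0.0165 + 0.1992 = 0.2157
d₁ = 0.2157 / 0.4164 = 0.5181 → 0.52
d₂ = d₁ − σ√T = 0.5181 − 0.4164 = 0.1017 → 0.10
e^(−rT) = e^(−0.075·1.5) = 0.8936
N(−d₂) = N(-0.10) = 0.4602;  N(−d₁) = N(-0.52) = 0.3015
P = 240·0.8936·0.4602 − 244·0.3015 = 98.6963 − 73.5660 = 25.1303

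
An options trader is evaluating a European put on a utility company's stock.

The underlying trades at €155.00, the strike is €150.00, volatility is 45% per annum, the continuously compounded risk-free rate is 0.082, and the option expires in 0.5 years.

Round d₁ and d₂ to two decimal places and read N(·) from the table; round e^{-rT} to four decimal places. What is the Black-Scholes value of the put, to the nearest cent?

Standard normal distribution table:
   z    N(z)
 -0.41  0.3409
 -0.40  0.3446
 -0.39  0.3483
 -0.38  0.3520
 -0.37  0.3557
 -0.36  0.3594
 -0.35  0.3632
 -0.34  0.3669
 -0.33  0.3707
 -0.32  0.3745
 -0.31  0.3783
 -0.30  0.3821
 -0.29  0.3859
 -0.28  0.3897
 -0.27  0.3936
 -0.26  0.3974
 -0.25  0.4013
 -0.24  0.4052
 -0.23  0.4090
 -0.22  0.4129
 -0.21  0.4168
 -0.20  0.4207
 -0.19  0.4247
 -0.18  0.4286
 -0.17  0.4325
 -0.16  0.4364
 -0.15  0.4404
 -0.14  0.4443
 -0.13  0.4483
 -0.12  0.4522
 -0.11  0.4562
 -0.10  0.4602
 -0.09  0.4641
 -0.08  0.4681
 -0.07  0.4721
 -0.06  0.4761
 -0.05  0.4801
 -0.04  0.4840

€13.98

σ√T = 0.45 × 0.7071 = 0.3182
d₁ = [ln(155/150) + (0.082 + ½·0.45²)·0.5] / (σ√T) = (0.0328 + 0.0916) / 0.3182 = 0.3910 ≈ 0.39
d₂ = 0.3910 − 0.3182 = 0.0728 ≈ 0.07
e^(−rT) = e^(−0.082·0.5) = 0.9598
N(−d₂) = N(-0.07) = 0.4721;  N(−d₁) = N(-0.39) = 0.3483
P = 150·0.9598·0.4721 − 155·0.3483 = 67.9682 − 53.9865 = 13.9817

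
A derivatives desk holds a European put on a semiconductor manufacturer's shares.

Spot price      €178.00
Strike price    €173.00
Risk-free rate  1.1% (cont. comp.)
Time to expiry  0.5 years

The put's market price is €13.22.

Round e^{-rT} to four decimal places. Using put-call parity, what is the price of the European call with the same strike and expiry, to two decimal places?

€19.17

e^(−rT) = e^(−0.011·0.5) = 0.9945
Put-call parity: C − P = S − K·e^(−rT) = 178 − 173·0.9945 = 178 − 172.0485 = 5.9515
C = P + (C − P) = 13.22 + (5.9515) = 19.1715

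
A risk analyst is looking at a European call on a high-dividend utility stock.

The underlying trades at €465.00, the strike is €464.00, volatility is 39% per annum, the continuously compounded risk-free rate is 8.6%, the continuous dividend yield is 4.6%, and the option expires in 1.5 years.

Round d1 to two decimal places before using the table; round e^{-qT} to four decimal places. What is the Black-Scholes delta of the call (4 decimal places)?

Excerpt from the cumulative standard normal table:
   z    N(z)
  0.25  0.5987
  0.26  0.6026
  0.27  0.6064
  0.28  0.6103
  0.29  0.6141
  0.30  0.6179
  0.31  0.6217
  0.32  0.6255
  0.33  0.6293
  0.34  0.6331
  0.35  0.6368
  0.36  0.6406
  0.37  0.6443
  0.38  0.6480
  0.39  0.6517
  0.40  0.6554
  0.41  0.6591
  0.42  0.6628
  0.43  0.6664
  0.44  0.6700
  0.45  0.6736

T = 1.5;  σ√T = 0.4777
d₁ = [ln(465/464) + (0.086 − 0.046 + 0.39²/2)·1.5] / 0.4777 = [0.0022 + 0.1741] / 0.4777 = 0.3689 which rounds to 0.37
N(d₁) = N(0.37) = 0.6443
Δ_call = exp(−qT)·N(d₁) = 0.9333·0.6443 = 0.6013

0.6013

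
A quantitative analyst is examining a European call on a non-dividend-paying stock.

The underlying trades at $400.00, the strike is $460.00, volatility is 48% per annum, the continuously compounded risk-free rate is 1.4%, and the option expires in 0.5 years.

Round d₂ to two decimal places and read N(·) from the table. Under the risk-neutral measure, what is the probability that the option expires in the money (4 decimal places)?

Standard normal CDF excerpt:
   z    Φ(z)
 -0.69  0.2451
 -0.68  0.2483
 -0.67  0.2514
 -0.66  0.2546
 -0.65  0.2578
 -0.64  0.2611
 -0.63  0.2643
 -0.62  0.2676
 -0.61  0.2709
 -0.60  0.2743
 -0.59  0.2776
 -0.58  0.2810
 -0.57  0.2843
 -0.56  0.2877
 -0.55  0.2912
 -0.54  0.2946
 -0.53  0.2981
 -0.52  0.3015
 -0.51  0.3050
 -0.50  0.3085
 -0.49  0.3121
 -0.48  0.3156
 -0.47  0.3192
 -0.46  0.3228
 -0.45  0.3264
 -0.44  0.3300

0.2877

T = 0.5;  σ√T = 0.3394
ln(S/K) + (r + σ²/2)T = ln(400/460) + (0.014 + 0.48²/2)·0.5 = -0.1398 + 0.0646 = -0.0752
d₁ = -0.0752 / 0.3394 = -0.2214 ≈ -0.22
d₂ = d₁ − σ√T = -0.2214 − 0.3394 = -0.5609 ≈ -0.56
Pr(exercise) under Q = N(d₂) = 0.2877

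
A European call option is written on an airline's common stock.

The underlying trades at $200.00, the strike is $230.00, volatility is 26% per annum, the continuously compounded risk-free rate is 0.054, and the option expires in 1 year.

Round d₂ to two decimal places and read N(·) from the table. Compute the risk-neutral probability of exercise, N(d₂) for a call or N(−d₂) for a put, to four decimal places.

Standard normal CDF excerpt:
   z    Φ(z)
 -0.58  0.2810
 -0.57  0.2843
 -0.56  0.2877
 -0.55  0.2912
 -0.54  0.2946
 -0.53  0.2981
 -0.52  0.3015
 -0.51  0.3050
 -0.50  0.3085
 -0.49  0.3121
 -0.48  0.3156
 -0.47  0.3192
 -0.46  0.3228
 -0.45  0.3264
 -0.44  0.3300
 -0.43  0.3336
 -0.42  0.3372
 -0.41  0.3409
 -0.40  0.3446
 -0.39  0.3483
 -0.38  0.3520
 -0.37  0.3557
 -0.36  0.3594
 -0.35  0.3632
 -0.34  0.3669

0.3228

σ√T = 0.26 × 1.0000 = 0.2600
ln(S/K) + (r + σ²/2)T = ln(200/230) + (0.054 + 0.26²/2)·1 = -0.1398 + 0.0878 = -0.0520
d₁ = -0.0520 / 0.2600 = -0.1999 which rounds to -0.20
d₂ = d₁ − σ√T = -0.1999 − 0.2600 = -0.4599 which rounds to -0.46
Risk-neutral Pr[S_T > K] = N(d₂) = N(-0.46) = 0.3228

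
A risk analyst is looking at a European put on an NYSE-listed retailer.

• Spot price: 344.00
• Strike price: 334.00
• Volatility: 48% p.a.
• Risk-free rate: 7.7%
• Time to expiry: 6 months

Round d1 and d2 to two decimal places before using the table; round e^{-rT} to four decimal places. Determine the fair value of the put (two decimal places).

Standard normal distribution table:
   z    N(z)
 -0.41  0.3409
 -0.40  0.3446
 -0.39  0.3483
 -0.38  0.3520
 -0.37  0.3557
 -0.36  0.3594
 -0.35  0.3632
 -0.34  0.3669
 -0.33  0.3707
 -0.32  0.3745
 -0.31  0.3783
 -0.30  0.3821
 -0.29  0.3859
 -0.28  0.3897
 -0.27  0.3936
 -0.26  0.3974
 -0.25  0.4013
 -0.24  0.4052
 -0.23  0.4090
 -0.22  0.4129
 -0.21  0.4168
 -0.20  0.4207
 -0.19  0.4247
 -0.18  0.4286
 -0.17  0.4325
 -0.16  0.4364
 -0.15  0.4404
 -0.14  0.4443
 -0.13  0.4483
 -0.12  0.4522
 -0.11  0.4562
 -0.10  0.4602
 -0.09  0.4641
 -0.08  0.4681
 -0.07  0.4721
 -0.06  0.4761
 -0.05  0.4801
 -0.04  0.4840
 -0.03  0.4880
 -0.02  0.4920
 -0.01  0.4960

T = 0.5;  σ√T = 0.3394
ln(S/K) + (r + σ²/2)T = ln(344/334) + (0.077 + 0.48²/2)·0.5 = 0.0295 + 0.0961 = 0.1256
d₁ = 0.1256 / 0.3394 = 0.3701 which rounds to 0.37
d₂ = d₁ − σ√T = 0.3701 − 0.3394 = 0.0306 which rounds to 0.03
exp(−rT) = exp(−0.077·0.5) = 0.9622
P = 334·0.9622·N(-0.03) − 344·N(-0.37) = 334·0.9622·0.4880 − 344·0.3557 = 156.8309 − 122.3608 = 34.4701

34.47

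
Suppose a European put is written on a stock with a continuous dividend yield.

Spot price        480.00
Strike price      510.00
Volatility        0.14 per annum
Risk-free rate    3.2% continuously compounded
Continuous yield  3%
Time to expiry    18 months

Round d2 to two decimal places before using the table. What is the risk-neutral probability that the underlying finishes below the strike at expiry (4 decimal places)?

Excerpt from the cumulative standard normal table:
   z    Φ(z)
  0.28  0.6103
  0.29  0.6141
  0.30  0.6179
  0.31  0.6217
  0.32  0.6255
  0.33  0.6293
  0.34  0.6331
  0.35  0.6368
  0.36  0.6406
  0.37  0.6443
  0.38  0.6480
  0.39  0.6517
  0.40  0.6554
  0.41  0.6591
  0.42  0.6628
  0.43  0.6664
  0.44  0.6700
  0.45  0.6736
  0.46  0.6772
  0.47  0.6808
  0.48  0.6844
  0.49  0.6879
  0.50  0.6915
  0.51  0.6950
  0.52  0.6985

σ√T = 0.14·√1.5 = 0.1715
d₁ = [ln(480/510) + (0.032 − 0.03 + 0.14²/2)·1.5] / 0.1715 = [-0.0606 + 0.0177] / 0.1715 = -0.2503 which rounds to -0.25
d₂ = d₁ − σ√T = -0.2503 − 0.1715 = -0.4218 which rounds to -0.42
Pr(exercise) under Q = N(−d₂) = N(0.42) = 0.6628

0.6628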